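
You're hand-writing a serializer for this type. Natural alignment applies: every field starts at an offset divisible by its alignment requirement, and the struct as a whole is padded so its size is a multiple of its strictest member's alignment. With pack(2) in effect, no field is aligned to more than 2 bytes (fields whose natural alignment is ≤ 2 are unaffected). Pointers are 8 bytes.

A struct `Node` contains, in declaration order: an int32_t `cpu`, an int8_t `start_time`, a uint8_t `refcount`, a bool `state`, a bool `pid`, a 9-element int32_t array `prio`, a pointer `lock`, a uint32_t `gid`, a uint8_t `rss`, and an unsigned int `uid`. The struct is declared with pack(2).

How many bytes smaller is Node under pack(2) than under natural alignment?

10

natural layout:
  cpu at 0 (size 4, align 4) → ends 4
  start_time at 4 (size 1, align 1) → ends 5
  refcount at 5 (size 1, align 1) → ends 6
  state at 6 (size 1, align 1) → ends 7
  pid at 7 (size 1, align 1) → ends 8
  prio at 8 (size 36, align 4) → ends 44
  pad 4 to align 8 for lock
  lock at 48 (size 8, align 8) → ends 56
  gid at 56 (size 4, align 4) → ends 60
  rss at 60 (size 1, align 1) → ends 61
  pad 3 to align 4 for uid
  uid at 64 (size 4, align 4) → ends 68
  tail pad 4 to reach multiple of 8
  total 72 bytes, alignment 8
packed(2) layout:
  cpu at 0 (size 4, align 2) → ends 4
  start_time at 4 (size 1, align 1) → ends 5
  refcount at 5 (size 1, align 1) → ends 6
  state at 6 (size 1, align 1) → ends 7
  pid at 7 (size 1, align 1) → ends 8
  prio at 8 (size 36, align 2) → ends 44
  lock at 44 (size 8, align 2) → ends 52
  gid at 52 (size 4, align 2) → ends 56
  rss at 56 (size 1, align 1) → ends 57
  pad 1 to align 2 for uid
  uid at 58 (size 4, align 2) → ends 62
  total 62 bytes, alignment 2
72 − 62 = 10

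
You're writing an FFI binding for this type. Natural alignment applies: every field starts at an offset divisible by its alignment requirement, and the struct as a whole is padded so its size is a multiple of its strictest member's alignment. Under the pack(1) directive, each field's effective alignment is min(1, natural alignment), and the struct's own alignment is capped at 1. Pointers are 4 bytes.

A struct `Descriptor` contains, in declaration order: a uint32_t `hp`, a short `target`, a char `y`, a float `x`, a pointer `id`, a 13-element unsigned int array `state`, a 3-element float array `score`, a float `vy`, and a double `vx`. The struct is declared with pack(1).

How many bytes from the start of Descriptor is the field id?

@0: hp [4B, align 1] → 4
@4: target [2B, align 1] → 6
@6: y [1B, align 1] → 7
@7: x [4B, align 1] → 11
@11: id [4B, align 1] → 15

11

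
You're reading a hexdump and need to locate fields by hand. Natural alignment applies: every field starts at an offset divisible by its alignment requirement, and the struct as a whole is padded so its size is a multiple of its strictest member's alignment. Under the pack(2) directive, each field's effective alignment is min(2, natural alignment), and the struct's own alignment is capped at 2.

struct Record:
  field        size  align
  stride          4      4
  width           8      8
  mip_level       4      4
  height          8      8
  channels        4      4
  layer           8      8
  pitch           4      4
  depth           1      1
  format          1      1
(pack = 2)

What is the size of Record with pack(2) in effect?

0..4  stride  (4B, 2-aligned)
4..12  width  (8B, 2-aligned)
12..16  mip_level  (4B, 2-aligned)
16..24  height  (8B, 2-aligned)
24..28  channels  (4B, 2-aligned)
28..36  layer  (8B, 2-aligned)
36..40  pitch  (4B, 2-aligned)
40..41  depth  (1B, 1-aligned)
41..42  format  (1B, 1-aligned)
sizeof = 42, alignof = 2

42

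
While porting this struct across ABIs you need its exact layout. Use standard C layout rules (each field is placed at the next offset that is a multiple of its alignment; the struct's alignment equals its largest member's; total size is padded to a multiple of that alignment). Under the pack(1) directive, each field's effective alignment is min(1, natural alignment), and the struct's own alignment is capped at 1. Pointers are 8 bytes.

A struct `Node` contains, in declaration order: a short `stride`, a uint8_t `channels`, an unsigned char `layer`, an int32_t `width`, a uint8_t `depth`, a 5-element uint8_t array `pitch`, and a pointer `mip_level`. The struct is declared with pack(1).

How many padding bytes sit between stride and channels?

@0: stride [2B, align 1] → 2
@2: channels [1B, align 1] → 3

0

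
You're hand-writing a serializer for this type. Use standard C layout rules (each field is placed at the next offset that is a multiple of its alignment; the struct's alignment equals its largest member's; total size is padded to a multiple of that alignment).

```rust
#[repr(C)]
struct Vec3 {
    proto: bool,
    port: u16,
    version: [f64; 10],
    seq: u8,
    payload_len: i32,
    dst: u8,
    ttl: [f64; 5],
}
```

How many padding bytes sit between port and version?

proto at 0 (size 1, align 1) → ends 1
pad 1 to align 2 for port
port at 2 (size 2, align 2) → ends 4
pad 4 to align 8 for version
version at 8 (size 80, align 8) → ends 88

4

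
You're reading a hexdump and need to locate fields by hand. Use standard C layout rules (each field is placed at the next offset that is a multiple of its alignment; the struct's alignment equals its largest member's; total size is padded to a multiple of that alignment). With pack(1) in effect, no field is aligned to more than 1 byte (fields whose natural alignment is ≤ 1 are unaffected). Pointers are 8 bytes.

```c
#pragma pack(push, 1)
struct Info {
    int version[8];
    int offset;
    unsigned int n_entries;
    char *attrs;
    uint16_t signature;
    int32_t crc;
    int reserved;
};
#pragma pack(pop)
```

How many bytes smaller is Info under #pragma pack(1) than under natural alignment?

6

natural layout:
  @0: version [32B, align 4] → 32
  @32: offset [4B, align 4] → 36
  @36: n_entries [4B, align 4] → 40
  @40: attrs [8B, align 8] → 48
  @48: signature [2B, align 2] → 50
  +2 pad (align 4)
  @52: crc [4B, align 4] → 56
  @56: reserved [4B, align 4] → 60
  +4 tail pad (align 8)
  size 64, align 8
packed(1) layout:
  @0: version [32B, align 1] → 32
  @32: offset [4B, align 1] → 36
  @36: n_entries [4B, align 1] → 40
  @40: attrs [8B, align 1] → 48
  @48: signature [2B, align 1] → 50
  @50: crc [4B, align 1] → 54
  @54: reserved [4B, align 1] → 58
  size 58, align 1
64 − 58 = 6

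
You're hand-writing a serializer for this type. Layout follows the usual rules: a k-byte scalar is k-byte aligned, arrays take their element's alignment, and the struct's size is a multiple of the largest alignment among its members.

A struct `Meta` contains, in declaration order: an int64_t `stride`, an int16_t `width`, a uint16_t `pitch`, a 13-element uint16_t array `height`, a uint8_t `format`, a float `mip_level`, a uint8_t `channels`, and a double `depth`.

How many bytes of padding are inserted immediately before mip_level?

1

@0: stride [8B, align 8] → 8
@8: width [2B, align 2] → 10
@10: pitch [2B, align 2] → 12
@12: height [26B, align 2] → 38
@38: format [1B, align 1] → 39
+1 pad (align 4)
@40: mip_level [4B, align 4] → 44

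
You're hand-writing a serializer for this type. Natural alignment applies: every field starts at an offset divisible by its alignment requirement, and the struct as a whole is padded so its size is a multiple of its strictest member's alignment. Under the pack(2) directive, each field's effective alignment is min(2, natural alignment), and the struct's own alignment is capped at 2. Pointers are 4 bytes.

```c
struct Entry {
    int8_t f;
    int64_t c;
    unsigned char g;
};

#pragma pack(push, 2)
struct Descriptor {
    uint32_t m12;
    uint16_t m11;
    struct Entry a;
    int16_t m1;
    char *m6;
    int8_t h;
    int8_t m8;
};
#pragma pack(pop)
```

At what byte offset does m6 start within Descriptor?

32

Entry: f at 0 (size 1, align 1) → ends 1; pad 7 to align 8 for c; c at 8 (size 8, align 8) → ends 16; g at 16 (size 1, align 1) → ends 17; tail pad 7 to reach multiple of 8; total 24 bytes, alignment 8
m12 at 0 (size 4, align 2) → ends 4
m11 at 4 (size 2, align 2) → ends 6
a at 6 (size 24, align 2) → ends 30
m1 at 30 (size 2, align 2) → ends 32
m6 at 32 (size 4, align 2) → ends 36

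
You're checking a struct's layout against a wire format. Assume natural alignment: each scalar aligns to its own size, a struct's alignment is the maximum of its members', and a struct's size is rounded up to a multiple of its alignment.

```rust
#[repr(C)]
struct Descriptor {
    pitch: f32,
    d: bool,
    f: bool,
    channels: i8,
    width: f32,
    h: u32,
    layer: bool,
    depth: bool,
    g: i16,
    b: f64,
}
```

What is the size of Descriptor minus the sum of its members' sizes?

@0: pitch [4B, align 4] → 4
@4: d [1B, align 1] → 5
@5: f [1B, align 1] → 6
@6: channels [1B, align 1] → 7
+1 pad (align 4)
@8: width [4B, align 4] → 12
@12: h [4B, align 4] → 16
@16: layer [1B, align 1] → 17
@17: depth [1B, align 1] → 18
@18: g [2B, align 2] → 20
+4 pad (align 8)
@24: b [8B, align 8] → 32
size 32, align 8
data bytes 27, size 32 → padding 5

5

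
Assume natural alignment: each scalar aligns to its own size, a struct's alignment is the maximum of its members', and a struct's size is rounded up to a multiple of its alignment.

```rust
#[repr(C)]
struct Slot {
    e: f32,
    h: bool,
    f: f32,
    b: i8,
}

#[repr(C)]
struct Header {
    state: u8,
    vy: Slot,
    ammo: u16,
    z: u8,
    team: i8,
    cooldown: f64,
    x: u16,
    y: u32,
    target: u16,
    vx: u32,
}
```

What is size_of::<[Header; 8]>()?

Slot: @0: e [4B, align 4] → 4; @4: h [1B, align 1] → 5; +3 pad (align 4); @8: f [4B, align 4] → 12; @12: b [1B, align 1] → 13; +3 tail pad (align 4); size 16, align 4
@0: state [1B, align 1] → 1
+3 pad (align 4)
@4: vy [16B, align 4] → 20
@20: ammo [2B, align 2] → 22
@22: z [1B, align 1] → 23
@23: team [1B, align 1] → 24
@24: cooldown [8B, align 8] → 32
@32: x [2B, align 2] → 34
+2 pad (align 4)
@36: y [4B, align 4] → 40
@40: target [2B, align 2] → 42
+2 pad (align 4)
@44: vx [4B, align 4] → 48
size 48, align 8
array of 8: 8 × 48 = 384

384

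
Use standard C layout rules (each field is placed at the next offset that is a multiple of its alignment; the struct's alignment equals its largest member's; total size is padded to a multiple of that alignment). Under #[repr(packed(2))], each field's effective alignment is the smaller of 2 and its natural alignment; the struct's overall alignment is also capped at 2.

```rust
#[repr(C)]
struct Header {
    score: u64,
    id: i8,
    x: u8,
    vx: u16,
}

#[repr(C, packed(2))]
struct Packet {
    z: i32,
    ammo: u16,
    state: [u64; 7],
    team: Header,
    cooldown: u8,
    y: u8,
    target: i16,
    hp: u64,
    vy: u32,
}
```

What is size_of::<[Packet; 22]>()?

Header: score at 0 (size 8, align 8) → ends 8; id at 8 (size 1, align 1) → ends 9; x at 9 (size 1, align 1) → ends 10; vx at 10 (size 2, align 2) → ends 12; tail pad 4 to reach multiple of 8; total 16 bytes, alignment 8
z at 0 (size 4, align 2) → ends 4
ammo at 4 (size 2, align 2) → ends 6
state at 6 (size 56, align 2) → ends 62
team at 62 (size 16, align 2) → ends 78
cooldown at 78 (size 1, align 1) → ends 79
y at 79 (size 1, align 1) → ends 80
target at 80 (size 2, align 2) → ends 82
hp at 82 (size 8, align 2) → ends 90
vy at 90 (size 4, align 2) → ends 94
total 94 bytes, alignment 2
array of 22: 22 × 94 = 2068

2068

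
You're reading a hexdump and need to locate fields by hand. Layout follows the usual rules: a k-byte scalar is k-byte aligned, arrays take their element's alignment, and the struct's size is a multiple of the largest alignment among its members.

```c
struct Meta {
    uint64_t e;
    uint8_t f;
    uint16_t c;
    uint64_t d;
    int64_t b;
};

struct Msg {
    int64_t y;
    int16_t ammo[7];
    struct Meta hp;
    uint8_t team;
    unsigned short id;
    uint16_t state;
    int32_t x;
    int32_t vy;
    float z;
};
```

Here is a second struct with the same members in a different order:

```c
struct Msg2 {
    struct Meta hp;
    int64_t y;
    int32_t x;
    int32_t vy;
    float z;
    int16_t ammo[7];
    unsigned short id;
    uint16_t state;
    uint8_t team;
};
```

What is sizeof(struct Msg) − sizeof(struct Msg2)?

8

Meta: 0..8  e  (8B, 8-aligned); 8..9  f  (1B, 1-aligned); 9..10  -- padding (1B); 10..12  c  (2B, 2-aligned); 12..16  -- padding (4B); 16..24  d  (8B, 8-aligned); 24..32  b  (8B, 8-aligned); sizeof = 32, alignof = 8
0..8  y  (8B, 8-aligned)
8..22  ammo  (14B, 2-aligned)
22..24  -- padding (2B)
24..56  hp  (32B, 8-aligned)
56..57  team  (1B, 1-aligned)
57..58  -- padding (1B)
58..60  id  (2B, 2-aligned)
60..62  state  (2B, 2-aligned)
62..64  -- padding (2B)
64..68  x  (4B, 4-aligned)
68..72  vy  (4B, 4-aligned)
72..76  z  (4B, 4-aligned)
76..80  -- tail padding (4B)
sizeof = 80, alignof = 8
— Msg2 —
0..32  hp  (32B, 8-aligned)
32..40  y  (8B, 8-aligned)
40..44  x  (4B, 4-aligned)
44..48  vy  (4B, 4-aligned)
48..52  z  (4B, 4-aligned)
52..66  ammo  (14B, 2-aligned)
66..68  id  (2B, 2-aligned)
68..70  state  (2B, 2-aligned)
70..71  team  (1B, 1-aligned)
71..72  -- tail padding (1B)
sizeof = 72, alignof = 8
80 − 72 = 8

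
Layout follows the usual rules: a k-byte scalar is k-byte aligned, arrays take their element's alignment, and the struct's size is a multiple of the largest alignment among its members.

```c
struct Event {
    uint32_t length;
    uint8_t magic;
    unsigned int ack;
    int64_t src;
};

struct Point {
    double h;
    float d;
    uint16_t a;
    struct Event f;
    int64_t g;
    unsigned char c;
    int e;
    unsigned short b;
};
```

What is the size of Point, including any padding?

Event: length at 0 (size 4, align 4) → ends 4; magic at 4 (size 1, align 1) → ends 5; pad 3 to align 4 for ack; ack at 8 (size 4, align 4) → ends 12; pad 4 to align 8 for src; src at 16 (size 8, align 8) → ends 24; total 24 bytes, alignment 8
h at 0 (size 8, align 8) → ends 8
d at 8 (size 4, align 4) → ends 12
a at 12 (size 2, align 2) → ends 14
pad 2 to align 8 for f
f at 16 (size 24, align 8) → ends 40
g at 40 (size 8, align 8) → ends 48
c at 48 (size 1, align 1) → ends 49
pad 3 to align 4 for e
e at 52 (size 4, align 4) → ends 56
b at 56 (size 2, align 2) → ends 58
tail pad 6 to reach multiple of 8
total 64 bytes, alignment 8

64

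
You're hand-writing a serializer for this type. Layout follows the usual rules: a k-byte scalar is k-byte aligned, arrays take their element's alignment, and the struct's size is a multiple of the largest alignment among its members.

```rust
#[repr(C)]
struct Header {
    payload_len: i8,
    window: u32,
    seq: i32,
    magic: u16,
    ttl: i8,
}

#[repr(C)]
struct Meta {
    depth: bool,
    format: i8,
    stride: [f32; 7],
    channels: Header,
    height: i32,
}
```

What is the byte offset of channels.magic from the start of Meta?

Header: payload_len at 0 (size 1, align 1) → ends 1; pad 3 to align 4 for window; window at 4 (size 4, align 4) → ends 8; seq at 8 (size 4, align 4) → ends 12; magic at 12 (size 2, align 2) → ends 14; ttl at 14 (size 1, align 1) → ends 15; tail pad 1 to reach multiple of 4; total 16 bytes, alignment 4
depth at 0 (size 1, align 1) → ends 1
format at 1 (size 1, align 1) → ends 2
pad 2 to align 4 for stride
stride at 4 (size 28, align 4) → ends 32
channels at 32 (size 16, align 4) → ends 48
within Header: magic at 12
32 + 12 = 44

44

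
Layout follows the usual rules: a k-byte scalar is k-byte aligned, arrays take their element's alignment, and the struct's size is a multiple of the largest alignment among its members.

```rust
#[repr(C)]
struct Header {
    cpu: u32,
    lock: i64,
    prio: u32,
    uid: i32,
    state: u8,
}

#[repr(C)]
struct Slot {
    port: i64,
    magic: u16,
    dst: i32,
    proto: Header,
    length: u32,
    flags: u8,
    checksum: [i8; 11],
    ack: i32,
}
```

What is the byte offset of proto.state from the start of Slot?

40

Header: @0: cpu [4B, align 4] → 4; +4 pad (align 8); @8: lock [8B, align 8] → 16; @16: prio [4B, align 4] → 20; @20: uid [4B, align 4] → 24; @24: state [1B, align 1] → 25; +7 tail pad (align 8); size 32, align 8
@0: port [8B, align 8] → 8
@8: magic [2B, align 2] → 10
+2 pad (align 4)
@12: dst [4B, align 4] → 16
@16: proto [32B, align 8] → 48
within Header: state at 24
16 + 24 = 40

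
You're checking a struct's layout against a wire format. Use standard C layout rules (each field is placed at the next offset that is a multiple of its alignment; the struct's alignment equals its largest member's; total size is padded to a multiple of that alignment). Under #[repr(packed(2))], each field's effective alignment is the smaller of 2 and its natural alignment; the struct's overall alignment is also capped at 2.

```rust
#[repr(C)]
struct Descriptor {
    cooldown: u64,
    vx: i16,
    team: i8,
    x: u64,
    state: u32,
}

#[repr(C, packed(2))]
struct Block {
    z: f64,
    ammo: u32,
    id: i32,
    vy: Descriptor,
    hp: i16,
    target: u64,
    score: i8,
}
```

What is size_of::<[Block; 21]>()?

1260

Descriptor: @0: cooldown [8B, align 8] → 8; @8: vx [2B, align 2] → 10; @10: team [1B, align 1] → 11; +5 pad (align 8); @16: x [8B, align 8] → 24; @24: state [4B, align 4] → 28; +4 tail pad (align 8); size 32, align 8
@0: z [8B, align 2] → 8
@8: ammo [4B, align 2] → 12
@12: id [4B, align 2] → 16
@16: vy [32B, align 2] → 48
@48: hp [2B, align 2] → 50
@50: target [8B, align 2] → 58
@58: score [1B, align 1] → 59
+1 tail pad (align 2)
size 60, align 2
array of 21: 21 × 60 = 1260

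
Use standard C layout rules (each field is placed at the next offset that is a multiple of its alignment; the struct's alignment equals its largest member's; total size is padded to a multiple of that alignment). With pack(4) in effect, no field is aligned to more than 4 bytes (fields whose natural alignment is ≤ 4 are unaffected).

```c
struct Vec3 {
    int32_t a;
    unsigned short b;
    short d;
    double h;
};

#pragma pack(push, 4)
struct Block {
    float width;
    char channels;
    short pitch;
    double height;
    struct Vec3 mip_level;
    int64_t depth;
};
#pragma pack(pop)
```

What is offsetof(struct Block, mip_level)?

16

Vec3: 0..4  a  (4B, 4-aligned); 4..6  b  (2B, 2-aligned); 6..8  d  (2B, 2-aligned); 8..16  h  (8B, 8-aligned); sizeof = 16, alignof = 8
0..4  width  (4B, 4-aligned)
4..5  channels  (1B, 1-aligned)
5..6  -- padding (1B)
6..8  pitch  (2B, 2-aligned)
8..16  height  (8B, 4-aligned)
16..32  mip_level  (16B, 4-aligned)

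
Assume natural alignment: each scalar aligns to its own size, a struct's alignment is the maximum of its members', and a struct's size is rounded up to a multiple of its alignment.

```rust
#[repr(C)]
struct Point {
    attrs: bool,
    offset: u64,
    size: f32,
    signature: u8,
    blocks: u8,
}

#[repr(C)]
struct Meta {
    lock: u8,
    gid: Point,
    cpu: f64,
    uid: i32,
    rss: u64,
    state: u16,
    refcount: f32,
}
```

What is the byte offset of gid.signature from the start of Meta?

Point: 0..1  attrs  (1B, 1-aligned); 1..8  -- padding (7B); 8..16  offset  (8B, 8-aligned); 16..20  size  (4B, 4-aligned); 20..21  signature  (1B, 1-aligned); 21..22  blocks  (1B, 1-aligned); 22..24  -- tail padding (2B); sizeof = 24, alignof = 8
0..1  lock  (1B, 1-aligned)
1..8  -- padding (7B)
8..32  gid  (24B, 8-aligned)
within Point: signature at 20
8 + 20 = 28

28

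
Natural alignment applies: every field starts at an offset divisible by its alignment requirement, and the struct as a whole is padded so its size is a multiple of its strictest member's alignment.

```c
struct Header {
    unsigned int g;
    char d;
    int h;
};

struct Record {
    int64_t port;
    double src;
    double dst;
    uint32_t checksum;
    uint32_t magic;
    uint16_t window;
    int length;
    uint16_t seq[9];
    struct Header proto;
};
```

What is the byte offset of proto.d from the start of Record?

Header: @0: g [4B, align 4] → 4; @4: d [1B, align 1] → 5; +3 pad (align 4); @8: h [4B, align 4] → 12; size 12, align 4
@0: port [8B, align 8] → 8
@8: src [8B, align 8] → 16
@16: dst [8B, align 8] → 24
@24: checksum [4B, align 4] → 28
@28: magic [4B, align 4] → 32
@32: window [2B, align 2] → 34
+2 pad (align 4)
@36: length [4B, align 4] → 40
@40: seq [18B, align 2] → 58
+2 pad (align 4)
@60: proto [12B, align 4] → 72
within Header: d at 4
60 + 4 = 64

64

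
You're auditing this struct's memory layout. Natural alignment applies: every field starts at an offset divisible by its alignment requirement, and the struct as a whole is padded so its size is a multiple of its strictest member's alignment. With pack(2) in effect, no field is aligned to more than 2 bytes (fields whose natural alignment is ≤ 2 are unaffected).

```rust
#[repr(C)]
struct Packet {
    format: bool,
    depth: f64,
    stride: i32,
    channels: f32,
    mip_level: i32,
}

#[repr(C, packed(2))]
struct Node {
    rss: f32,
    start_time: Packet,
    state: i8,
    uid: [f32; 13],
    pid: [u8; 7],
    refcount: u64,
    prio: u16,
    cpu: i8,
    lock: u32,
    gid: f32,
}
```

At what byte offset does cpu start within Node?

108

Packet: 0..1  format  (1B, 1-aligned); 1..8  -- padding (7B); 8..16  depth  (8B, 8-aligned); 16..20  stride  (4B, 4-aligned); 20..24  channels  (4B, 4-aligned); 24..28  mip_level  (4B, 4-aligned); 28..32  -- tail padding (4B); sizeof = 32, alignof = 8
0..4  rss  (4B, 2-aligned)
4..36  start_time  (32B, 2-aligned)
36..37  state  (1B, 1-aligned)
37..38  -- padding (1B)
38..90  uid  (52B, 2-aligned)
90..97  pid  (7B, 1-aligned)
97..98  -- padding (1B)
98..106  refcount  (8B, 2-aligned)
106..108  prio  (2B, 2-aligned)
108..109  cpu  (1B, 1-aligned)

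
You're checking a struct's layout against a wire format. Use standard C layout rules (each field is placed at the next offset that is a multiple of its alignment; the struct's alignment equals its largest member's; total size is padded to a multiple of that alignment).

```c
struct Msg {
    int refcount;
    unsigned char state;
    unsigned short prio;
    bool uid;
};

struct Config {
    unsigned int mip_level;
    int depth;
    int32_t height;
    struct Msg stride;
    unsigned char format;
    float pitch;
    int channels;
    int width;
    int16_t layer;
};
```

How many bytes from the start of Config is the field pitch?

28

Msg: @0: refcount [4B, align 4] → 4; @4: state [1B, align 1] → 5; +1 pad (align 2); @6: prio [2B, align 2] → 8; @8: uid [1B, align 1] → 9; +3 tail pad (align 4); size 12, align 4
@0: mip_level [4B, align 4] → 4
@4: depth [4B, align 4] → 8
@8: height [4B, align 4] → 12
@12: stride [12B, align 4] → 24
@24: format [1B, align 1] → 25
+3 pad (align 4)
@28: pitch [4B, align 4] → 32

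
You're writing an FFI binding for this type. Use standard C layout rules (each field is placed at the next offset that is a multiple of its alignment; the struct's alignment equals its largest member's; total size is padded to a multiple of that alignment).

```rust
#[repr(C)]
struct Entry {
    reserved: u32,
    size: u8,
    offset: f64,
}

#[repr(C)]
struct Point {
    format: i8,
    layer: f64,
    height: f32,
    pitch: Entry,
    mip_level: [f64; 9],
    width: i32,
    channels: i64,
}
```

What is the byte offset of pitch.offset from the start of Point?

32

Entry: 0..4  reserved  (4B, 4-aligned); 4..5  size  (1B, 1-aligned); 5..8  -- padding (3B); 8..16  offset  (8B, 8-aligned); sizeof = 16, alignof = 8
0..1  format  (1B, 1-aligned)
1..8  -- padding (7B)
8..16  layer  (8B, 8-aligned)
16..20  height  (4B, 4-aligned)
20..24  -- padding (4B)
24..40  pitch  (16B, 8-aligned)
within Entry: offset at 8
24 + 8 = 32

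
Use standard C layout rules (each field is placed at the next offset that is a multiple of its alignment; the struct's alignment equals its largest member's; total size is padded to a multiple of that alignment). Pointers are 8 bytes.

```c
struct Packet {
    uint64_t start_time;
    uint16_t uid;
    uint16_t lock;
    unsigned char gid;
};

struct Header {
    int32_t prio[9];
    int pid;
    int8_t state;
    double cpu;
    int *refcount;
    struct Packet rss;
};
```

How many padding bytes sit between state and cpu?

7

Packet: 0..8  start_time  (8B, 8-aligned); 8..10  uid  (2B, 2-aligned); 10..12  lock  (2B, 2-aligned); 12..13  gid  (1B, 1-aligned); 13..16  -- tail padding (3B); sizeof = 16, alignof = 8
0..36  prio  (36B, 4-aligned)
36..40  pid  (4B, 4-aligned)
40..41  state  (1B, 1-aligned)
41..48  -- padding (7B)
48..56  cpu  (8B, 8-aligned)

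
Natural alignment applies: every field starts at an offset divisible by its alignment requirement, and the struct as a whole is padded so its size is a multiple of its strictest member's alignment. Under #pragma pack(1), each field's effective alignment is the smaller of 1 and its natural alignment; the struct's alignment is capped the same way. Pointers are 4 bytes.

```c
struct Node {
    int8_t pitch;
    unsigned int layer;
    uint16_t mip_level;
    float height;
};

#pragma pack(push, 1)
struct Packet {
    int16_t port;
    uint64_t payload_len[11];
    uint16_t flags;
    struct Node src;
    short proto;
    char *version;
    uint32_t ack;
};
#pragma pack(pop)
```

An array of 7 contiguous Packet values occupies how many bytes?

Node: @0: pitch [1B, align 1] → 1; +3 pad (align 4); @4: layer [4B, align 4] → 8; @8: mip_level [2B, align 2] → 10; +2 pad (align 4); @12: height [4B, align 4] → 16; size 16, align 4
@0: port [2B, align 1] → 2
@2: payload_len [88B, align 1] → 90
@90: flags [2B, align 1] → 92
@92: src [16B, align 1] → 108
@108: proto [2B, align 1] → 110
@110: version [4B, align 1] → 114
@114: ack [4B, align 1] → 118
size 118, align 1
array of 7: 7 × 118 = 826

826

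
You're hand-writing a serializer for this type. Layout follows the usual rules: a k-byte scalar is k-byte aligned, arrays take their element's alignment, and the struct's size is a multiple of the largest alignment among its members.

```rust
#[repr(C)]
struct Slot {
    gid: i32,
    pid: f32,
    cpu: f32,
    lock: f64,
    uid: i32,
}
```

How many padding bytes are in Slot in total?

@0: gid [4B, align 4] → 4
@4: pid [4B, align 4] → 8
@8: cpu [4B, align 4] → 12
+4 pad (align 8)
@16: lock [8B, align 8] → 24
@24: uid [4B, align 4] → 28
+4 tail pad (align 8)
size 32, align 8
data bytes 24, size 32 → padding 8

8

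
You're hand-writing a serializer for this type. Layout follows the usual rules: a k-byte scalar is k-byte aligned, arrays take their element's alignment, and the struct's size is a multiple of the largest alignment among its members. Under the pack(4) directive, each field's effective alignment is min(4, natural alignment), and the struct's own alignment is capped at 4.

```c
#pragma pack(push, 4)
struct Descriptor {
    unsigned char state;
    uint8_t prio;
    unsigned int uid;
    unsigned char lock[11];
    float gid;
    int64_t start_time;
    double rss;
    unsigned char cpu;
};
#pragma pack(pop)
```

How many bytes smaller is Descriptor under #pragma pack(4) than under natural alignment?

4

natural layout:
  @0: state [1B, align 1] → 1
  @1: prio [1B, align 1] → 2
  +2 pad (align 4)
  @4: uid [4B, align 4] → 8
  @8: lock [11B, align 1] → 19
  +1 pad (align 4)
  @20: gid [4B, align 4] → 24
  @24: start_time [8B, align 8] → 32
  @32: rss [8B, align 8] → 40
  @40: cpu [1B, align 1] → 41
  +7 tail pad (align 8)
  size 48, align 8
packed(4) layout:
  @0: state [1B, align 1] → 1
  @1: prio [1B, align 1] → 2
  +2 pad (align 4)
  @4: uid [4B, align 4] → 8
  @8: lock [11B, align 1] → 19
  +1 pad (align 4)
  @20: gid [4B, align 4] → 24
  @24: start_time [8B, align 4] → 32
  @32: rss [8B, align 4] → 40
  @40: cpu [1B, align 1] → 41
  +3 tail pad (align 4)
  size 44, align 4
48 − 44 = 4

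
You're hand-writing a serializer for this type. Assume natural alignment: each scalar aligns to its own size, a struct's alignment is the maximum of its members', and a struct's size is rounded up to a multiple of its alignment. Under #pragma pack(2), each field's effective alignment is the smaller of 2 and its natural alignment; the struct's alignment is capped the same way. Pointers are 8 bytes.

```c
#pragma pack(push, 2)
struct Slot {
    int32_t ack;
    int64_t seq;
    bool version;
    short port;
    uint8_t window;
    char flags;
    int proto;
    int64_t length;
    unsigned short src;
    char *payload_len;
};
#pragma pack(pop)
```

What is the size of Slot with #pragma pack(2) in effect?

ack at 0 (size 4, align 2) → ends 4
seq at 4 (size 8, align 2) → ends 12
version at 12 (size 1, align 1) → ends 13
pad 1 to align 2 for port
port at 14 (size 2, align 2) → ends 16
window at 16 (size 1, align 1) → ends 17
flags at 17 (size 1, align 1) → ends 18
proto at 18 (size 4, align 2) → ends 22
length at 22 (size 8, align 2) → ends 30
src at 30 (size 2, align 2) → ends 32
payload_len at 32 (size 8, align 2) → ends 40
total 40 bytes, alignment 2

40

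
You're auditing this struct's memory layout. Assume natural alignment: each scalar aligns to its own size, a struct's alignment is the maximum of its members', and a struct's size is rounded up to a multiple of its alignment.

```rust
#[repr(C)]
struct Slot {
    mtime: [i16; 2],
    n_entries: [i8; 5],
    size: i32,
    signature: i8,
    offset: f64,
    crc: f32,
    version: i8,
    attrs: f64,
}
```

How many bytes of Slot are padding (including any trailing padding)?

13

@0: mtime [4B, align 2] → 4
@4: n_entries [5B, align 1] → 9
+3 pad (align 4)
@12: size [4B, align 4] → 16
@16: signature [1B, align 1] → 17
+7 pad (align 8)
@24: offset [8B, align 8] → 32
@32: crc [4B, align 4] → 36
@36: version [1B, align 1] → 37
+3 pad (align 8)
@40: attrs [8B, align 8] → 48
size 48, align 8
data bytes 35, size 48 → padding 13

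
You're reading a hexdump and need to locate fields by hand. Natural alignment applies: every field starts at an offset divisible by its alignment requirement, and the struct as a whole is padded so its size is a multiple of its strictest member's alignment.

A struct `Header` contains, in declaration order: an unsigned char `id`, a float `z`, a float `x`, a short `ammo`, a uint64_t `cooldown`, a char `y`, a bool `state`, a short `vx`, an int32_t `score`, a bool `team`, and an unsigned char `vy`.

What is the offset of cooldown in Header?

16

id at 0 (size 1, align 1) → ends 1
pad 3 to align 4 for z
z at 4 (size 4, align 4) → ends 8
x at 8 (size 4, align 4) → ends 12
ammo at 12 (size 2, align 2) → ends 14
pad 2 to align 8 for cooldown
cooldown at 16 (size 8, align 8) → ends 24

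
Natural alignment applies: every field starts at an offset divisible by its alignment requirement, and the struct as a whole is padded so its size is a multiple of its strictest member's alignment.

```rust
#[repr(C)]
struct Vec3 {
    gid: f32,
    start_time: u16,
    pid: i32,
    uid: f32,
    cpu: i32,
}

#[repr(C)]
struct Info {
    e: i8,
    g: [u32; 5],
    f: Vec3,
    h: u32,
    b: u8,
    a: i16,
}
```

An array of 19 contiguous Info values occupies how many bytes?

Vec3: 0..4  gid  (4B, 4-aligned); 4..6  start_time  (2B, 2-aligned); 6..8  -- padding (2B); 8..12  pid  (4B, 4-aligned); 12..16  uid  (4B, 4-aligned); 16..20  cpu  (4B, 4-aligned); sizeof = 20, alignof = 4
0..1  e  (1B, 1-aligned)
1..4  -- padding (3B)
4..24  g  (20B, 4-aligned)
24..44  f  (20B, 4-aligned)
44..48  h  (4B, 4-aligned)
48..49  b  (1B, 1-aligned)
49..50  -- padding (1B)
50..52  a  (2B, 2-aligned)
sizeof = 52, alignof = 4
array of 19: 19 × 52 = 988

988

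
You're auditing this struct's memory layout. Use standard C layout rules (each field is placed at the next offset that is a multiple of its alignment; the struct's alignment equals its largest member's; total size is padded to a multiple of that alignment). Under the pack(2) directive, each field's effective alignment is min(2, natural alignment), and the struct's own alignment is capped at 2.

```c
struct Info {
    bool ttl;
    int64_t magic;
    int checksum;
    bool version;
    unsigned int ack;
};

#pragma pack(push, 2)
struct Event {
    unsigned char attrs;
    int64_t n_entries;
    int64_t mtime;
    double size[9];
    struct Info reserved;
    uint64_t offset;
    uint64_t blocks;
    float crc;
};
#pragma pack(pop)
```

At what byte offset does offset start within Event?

122

Info: @0: ttl [1B, align 1] → 1; +7 pad (align 8); @8: magic [8B, align 8] → 16; @16: checksum [4B, align 4] → 20; @20: version [1B, align 1] → 21; +3 pad (align 4); @24: ack [4B, align 4] → 28; +4 tail pad (align 8); size 32, align 8
@0: attrs [1B, align 1] → 1
+1 pad (align 2)
@2: n_entries [8B, align 2] → 10
@10: mtime [8B, align 2] → 18
@18: size [72B, align 2] → 90
@90: reserved [32B, align 2] → 122
@122: offset [8B, align 2] → 130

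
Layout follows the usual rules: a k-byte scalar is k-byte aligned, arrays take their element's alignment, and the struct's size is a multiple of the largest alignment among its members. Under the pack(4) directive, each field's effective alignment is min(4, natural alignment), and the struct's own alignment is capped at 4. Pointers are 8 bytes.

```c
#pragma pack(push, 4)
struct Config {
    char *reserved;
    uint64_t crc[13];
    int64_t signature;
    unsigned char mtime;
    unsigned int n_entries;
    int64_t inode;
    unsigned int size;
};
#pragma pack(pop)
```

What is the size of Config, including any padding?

reserved at 0 (size 8, align 4) → ends 8
crc at 8 (size 104, align 4) → ends 112
signature at 112 (size 8, align 4) → ends 120
mtime at 120 (size 1, align 1) → ends 121
pad 3 to align 4 for n_entries
n_entries at 124 (size 4, align 4) → ends 128
inode at 128 (size 8, align 4) → ends 136
size at 136 (size 4, align 4) → ends 140
total 140 bytes, alignment 4

140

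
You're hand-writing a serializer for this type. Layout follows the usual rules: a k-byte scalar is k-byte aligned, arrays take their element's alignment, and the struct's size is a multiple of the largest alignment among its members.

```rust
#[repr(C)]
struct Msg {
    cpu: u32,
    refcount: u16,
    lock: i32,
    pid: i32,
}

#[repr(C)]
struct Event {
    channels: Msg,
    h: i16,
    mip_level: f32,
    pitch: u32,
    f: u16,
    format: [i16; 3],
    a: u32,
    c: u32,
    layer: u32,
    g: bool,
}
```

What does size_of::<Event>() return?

52

Msg: 0..4  cpu  (4B, 4-aligned); 4..6  refcount  (2B, 2-aligned); 6..8  -- padding (2B); 8..12  lock  (4B, 4-aligned); 12..16  pid  (4B, 4-aligned); sizeof = 16, alignof = 4
0..16  channels  (16B, 4-aligned)
16..18  h  (2B, 2-aligned)
18..20  -- padding (2B)
20..24  mip_level  (4B, 4-aligned)
24..28  pitch  (4B, 4-aligned)
28..30  f  (2B, 2-aligned)
30..36  format  (6B, 2-aligned)
36..40  a  (4B, 4-aligned)
40..44  c  (4B, 4-aligned)
44..48  layer  (4B, 4-aligned)
48..49  g  (1B, 1-aligned)
49..52  -- tail padding (3B)
sizeof = 52, alignof = 4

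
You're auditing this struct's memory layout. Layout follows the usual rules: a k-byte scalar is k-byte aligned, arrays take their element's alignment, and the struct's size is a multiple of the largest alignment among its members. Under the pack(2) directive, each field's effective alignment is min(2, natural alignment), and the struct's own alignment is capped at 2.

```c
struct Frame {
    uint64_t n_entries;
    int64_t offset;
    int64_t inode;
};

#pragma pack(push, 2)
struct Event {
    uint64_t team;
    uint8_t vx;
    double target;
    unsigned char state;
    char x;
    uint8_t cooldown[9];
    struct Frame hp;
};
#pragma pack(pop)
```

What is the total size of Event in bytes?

Frame: 0..8  n_entries  (8B, 8-aligned); 8..16  offset  (8B, 8-aligned); 16..24  inode  (8B, 8-aligned); sizeof = 24, alignof = 8
0..8  team  (8B, 2-aligned)
8..9  vx  (1B, 1-aligned)
9..10  -- padding (1B)
10..18  target  (8B, 2-aligned)
18..19  state  (1B, 1-aligned)
19..20  x  (1B, 1-aligned)
20..29  cooldown  (9B, 1-aligned)
29..30  -- padding (1B)
30..54  hp  (24B, 2-aligned)
sizeof = 54, alignof = 2

54 bytes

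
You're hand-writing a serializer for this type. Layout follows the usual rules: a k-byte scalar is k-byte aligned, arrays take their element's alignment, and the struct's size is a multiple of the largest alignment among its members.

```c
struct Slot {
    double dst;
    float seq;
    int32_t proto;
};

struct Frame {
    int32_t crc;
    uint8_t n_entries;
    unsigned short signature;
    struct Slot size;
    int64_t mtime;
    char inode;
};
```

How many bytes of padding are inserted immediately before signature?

Slot: @0: dst [8B, align 8] → 8; @8: seq [4B, align 4] → 12; @12: proto [4B, align 4] → 16; size 16, align 8
@0: crc [4B, align 4] → 4
@4: n_entries [1B, align 1] → 5
+1 pad (align 2)
@6: signature [2B, align 2] → 8

1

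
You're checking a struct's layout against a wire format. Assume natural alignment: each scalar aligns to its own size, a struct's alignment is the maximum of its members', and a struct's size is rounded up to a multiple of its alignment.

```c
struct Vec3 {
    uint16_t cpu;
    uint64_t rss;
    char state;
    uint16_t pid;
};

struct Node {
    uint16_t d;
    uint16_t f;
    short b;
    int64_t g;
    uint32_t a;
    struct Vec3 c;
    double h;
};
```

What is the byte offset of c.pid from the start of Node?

Vec3: 0..2  cpu  (2B, 2-aligned); 2..8  -- padding (6B); 8..16  rss  (8B, 8-aligned); 16..17  state  (1B, 1-aligned); 17..18  -- padding (1B); 18..20  pid  (2B, 2-aligned); 20..24  -- tail padding (4B); sizeof = 24, alignof = 8
0..2  d  (2B, 2-aligned)
2..4  f  (2B, 2-aligned)
4..6  b  (2B, 2-aligned)
6..8  -- padding (2B)
8..16  g  (8B, 8-aligned)
16..20  a  (4B, 4-aligned)
20..24  -- padding (4B)
24..48  c  (24B, 8-aligned)
within Vec3: pid at 18
24 + 18 = 42

42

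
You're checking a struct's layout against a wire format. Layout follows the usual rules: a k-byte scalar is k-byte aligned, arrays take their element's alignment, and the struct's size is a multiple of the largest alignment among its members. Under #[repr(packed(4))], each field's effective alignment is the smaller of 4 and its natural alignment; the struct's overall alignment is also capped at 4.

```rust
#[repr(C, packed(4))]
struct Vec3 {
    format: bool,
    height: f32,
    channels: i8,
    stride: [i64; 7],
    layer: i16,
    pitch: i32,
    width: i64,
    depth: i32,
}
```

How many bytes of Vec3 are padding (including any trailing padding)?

8

format at 0 (size 1, align 1) → ends 1
pad 3 to align 4 for height
height at 4 (size 4, align 4) → ends 8
channels at 8 (size 1, align 1) → ends 9
pad 3 to align 4 for stride
stride at 12 (size 56, align 4) → ends 68
layer at 68 (size 2, align 2) → ends 70
pad 2 to align 4 for pitch
pitch at 72 (size 4, align 4) → ends 76
width at 76 (size 8, align 4) → ends 84
depth at 84 (size 4, align 4) → ends 88
total 88 bytes, alignment 4
data bytes 80, size 88 → padding 8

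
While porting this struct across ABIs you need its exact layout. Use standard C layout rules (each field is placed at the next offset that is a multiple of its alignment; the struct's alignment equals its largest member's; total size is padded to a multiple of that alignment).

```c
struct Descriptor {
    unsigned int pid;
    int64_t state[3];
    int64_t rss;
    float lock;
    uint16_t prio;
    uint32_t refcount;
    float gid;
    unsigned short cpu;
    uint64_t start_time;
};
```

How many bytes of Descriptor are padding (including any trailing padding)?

12

pid at 0 (size 4, align 4) → ends 4
pad 4 to align 8 for state
state at 8 (size 24, align 8) → ends 32
rss at 32 (size 8, align 8) → ends 40
lock at 40 (size 4, align 4) → ends 44
prio at 44 (size 2, align 2) → ends 46
pad 2 to align 4 for refcount
refcount at 48 (size 4, align 4) → ends 52
gid at 52 (size 4, align 4) → ends 56
cpu at 56 (size 2, align 2) → ends 58
pad 6 to align 8 for start_time
start_time at 64 (size 8, align 8) → ends 72
total 72 bytes, alignment 8
data bytes 60, size 72 → padding 12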